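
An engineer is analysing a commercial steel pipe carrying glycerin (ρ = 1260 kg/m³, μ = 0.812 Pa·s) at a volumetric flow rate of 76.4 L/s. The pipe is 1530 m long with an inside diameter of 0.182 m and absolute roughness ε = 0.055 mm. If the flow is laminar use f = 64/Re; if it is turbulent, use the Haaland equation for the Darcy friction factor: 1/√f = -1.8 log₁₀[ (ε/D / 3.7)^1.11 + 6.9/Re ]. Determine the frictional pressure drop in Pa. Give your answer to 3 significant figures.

ΔP ≈ 3.52×10^6 Pa

Q = 76.4 L/s = 76.4/1000 = 0.0764 m³/s.
Cross-sectional area A = πD²/4 = π(0.182)²/4 = 0.02602 m²; mean velocity V = Q/A = 0.0764/0.02602 = 2.937 m/s.
Reynolds number Re = ρVD/μ = 1260 · 2.937 · 0.182 / 0.812 = 829.4.
Re < 2300 → laminar flow, so f = 64/Re = 64/829.4 = 0.07717 (the turbulent correlation is not needed).
Darcy-Weisbach: ΔP = f(L/D)(ρV²/2) = 0.07717·(1530/0.182)·(1260·2.937²/2) = 0.07717·8407·5433 = 3.525e+06 Pa.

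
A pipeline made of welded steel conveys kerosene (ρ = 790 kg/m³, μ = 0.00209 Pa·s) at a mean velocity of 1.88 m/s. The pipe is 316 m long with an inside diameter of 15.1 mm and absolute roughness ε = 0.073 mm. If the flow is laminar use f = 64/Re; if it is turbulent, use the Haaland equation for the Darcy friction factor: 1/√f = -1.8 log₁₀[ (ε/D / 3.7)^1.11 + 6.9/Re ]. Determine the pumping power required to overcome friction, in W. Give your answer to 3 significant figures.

Reynolds number Re = ρVD/μ = 790 · 1.88 · 0.0151 / 0.00209 = 1.073e+04.
Re > 4000 → turbulent. Relative roughness ε/D = 7.3e-05/0.0151 = 0.00483. Haaland: 1/√f = -1.8 log₁₀[(0.00483/3.7)^1.11 + 6.9/1.073e+04] = -1.8 log₁₀[0.000629 + 0.000643] = 5.212, so f = 0.03682.
Darcy-Weisbach: ΔP = f(L/D)(ρV²/2) = 0.03682·(316/0.0151)·(790·1.88²/2) = 0.03682·2.093e+04·1396 = 1.076e+06 Pa.
Q = V·A = 1.88·0.0001791 = 0.0003367 m³/s.
Pumping power P = QΔP = 0.0003367·1.076e+06 = 362.1 W = 362 W.

P ≈ 362 W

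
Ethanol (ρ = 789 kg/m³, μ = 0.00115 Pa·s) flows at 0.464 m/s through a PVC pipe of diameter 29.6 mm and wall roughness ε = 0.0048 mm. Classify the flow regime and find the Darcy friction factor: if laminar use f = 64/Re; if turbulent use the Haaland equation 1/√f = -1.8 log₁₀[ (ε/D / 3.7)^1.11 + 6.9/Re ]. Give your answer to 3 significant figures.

f ≈ 0.0316

Re = ρVD/μ = 789·0.464·0.0296/0.00115 = 9423.
Re > 4000 → turbulent. ε/D = 4.8e-06/0.0296 = 0.000162; Haaland: 1/√f = -1.8 log₁₀[1.45e-05 + 0.000732] = 5.628, so f = 0.03157.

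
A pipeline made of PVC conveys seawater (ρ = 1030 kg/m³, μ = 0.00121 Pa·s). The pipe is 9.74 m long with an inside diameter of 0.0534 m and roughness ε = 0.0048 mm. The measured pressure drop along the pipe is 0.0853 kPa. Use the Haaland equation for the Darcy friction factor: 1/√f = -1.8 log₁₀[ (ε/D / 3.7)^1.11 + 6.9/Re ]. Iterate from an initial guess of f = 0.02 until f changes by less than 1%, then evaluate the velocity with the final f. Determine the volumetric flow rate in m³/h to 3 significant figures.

Rearranging Darcy-Weisbach: V = √(2·ΔP·D/(f·L·ρ)). With ε/D = 4.8e-06/0.0534 = 8.99e-05, iterate starting from f = 0.02:
  f = 0.02 → V = √(2·85.3·0.0534/(0.02·9.74·1030)) = 0.2131 m/s; Re = ρVD/μ = 9686; f → 0.03125
  f = 0.03125 → V = 0.1705 m/s; Re = 7749; f → 0.03325
  f = 0.03325 → V = 0.1653 m/s; Re = 7512; f → 0.03354
Converged (Δf/f < 1%). With the final f = 0.03354: V = √(2·85.3·0.0534/(0.03354·9.74·1030)) = 0.1645 m/s.
Q = V·A = 0.1645·(π/4·0.0534²) = 0.0003685 m³/s = 1.33 m³/h.

Q ≈ 1.33 m³/h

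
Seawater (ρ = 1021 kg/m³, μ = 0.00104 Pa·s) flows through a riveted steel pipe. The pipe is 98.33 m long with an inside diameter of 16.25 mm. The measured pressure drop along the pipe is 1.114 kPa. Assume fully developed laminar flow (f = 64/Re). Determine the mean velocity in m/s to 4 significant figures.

V ≈ 0.08989 m/s

For laminar flow, f = 64/Re with Re = ρVD/μ, so Darcy-Weisbach reduces to ΔP = 32μLV/D². Solving for V: V = ΔP·D²/(32μL) = 1114·(0.01625)²/(32·0.00104·98.33) = 0.08989 m/s.
Check: Re = ρVD/μ = 1021·0.08989·0.01625/0.00104 = 1434 < 2300, so the laminar assumption holds.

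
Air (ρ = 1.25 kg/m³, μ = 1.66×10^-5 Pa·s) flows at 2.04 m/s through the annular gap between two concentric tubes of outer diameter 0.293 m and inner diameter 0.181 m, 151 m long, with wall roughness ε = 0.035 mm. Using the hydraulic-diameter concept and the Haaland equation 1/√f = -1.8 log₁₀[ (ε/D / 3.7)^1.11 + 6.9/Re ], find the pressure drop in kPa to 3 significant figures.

ΔP ≈ 0.0956 kPa

Hydraulic diameter D_h = 4A/P = D_o - D_i = 0.293 - 0.181 = 0.112 m.
Re = ρVD_h/μ = 1.25·2.04·0.112/1.66e-05 = 1.72e+04.
ε/D_h = 3.5e-05/0.112 = 0.000313; Haaland gives 1/√f = -1.8 log₁₀[3.01e-05+0.000401] = 6.058, so f = 0.02725.
ΔP = f(L/D_h)(ρV²/2) = 0.02725·151/0.112·2.601 = 95.56 Pa.
ΔP = 0.0956 kPa.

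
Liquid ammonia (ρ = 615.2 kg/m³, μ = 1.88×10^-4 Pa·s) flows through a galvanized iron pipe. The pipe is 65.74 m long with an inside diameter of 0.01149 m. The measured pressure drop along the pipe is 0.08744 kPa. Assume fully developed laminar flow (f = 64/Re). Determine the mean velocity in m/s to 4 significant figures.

V ≈ 0.02919 m/s

For laminar flow, f = 64/Re with Re = ρVD/μ, so Darcy-Weisbach reduces to ΔP = 32μLV/D². Solving for V: V = ΔP·D²/(32μL) = 87.44·(0.01149)²/(32·0.000188·65.74) = 0.02919 m/s.
Check: Re = ρVD/μ = 615.2·0.02919·0.01149/0.000188 = 1097 < 2300, so the laminar assumption holds.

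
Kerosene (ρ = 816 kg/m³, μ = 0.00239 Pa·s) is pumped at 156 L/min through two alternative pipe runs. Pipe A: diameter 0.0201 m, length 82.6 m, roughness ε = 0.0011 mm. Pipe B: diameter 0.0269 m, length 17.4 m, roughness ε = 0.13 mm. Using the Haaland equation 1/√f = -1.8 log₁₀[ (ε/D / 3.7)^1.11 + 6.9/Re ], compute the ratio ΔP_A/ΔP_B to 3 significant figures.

Pipe A: V = Q/A = 0.0026/0.0003173 = 8.194 m/s; Re = 5.623e+04; ε/D = 5.47e-05; Haaland → f = 0.02033; ΔP_A = f(L/D)(ρV²/2) = 2.289e+06 Pa.
Pipe B: V = Q/A = 0.0026/0.0005683 = 4.575 m/s; Re = 4.202e+04; ε/D = 0.00483; Haaland → f = 0.03211; ΔP_B = f(L/D)(ρV²/2) = 1.773e+05 Pa.
ΔP_A/ΔP_B = 2.289e+06/1.773e+05 = 12.9.

ΔP_A/ΔP_B ≈ 12.9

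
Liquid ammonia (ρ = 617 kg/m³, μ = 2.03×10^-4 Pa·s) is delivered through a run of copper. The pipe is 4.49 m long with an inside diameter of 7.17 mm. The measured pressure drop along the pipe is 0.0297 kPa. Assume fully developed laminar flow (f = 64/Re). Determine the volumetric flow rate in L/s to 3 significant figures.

For laminar flow, f = 64/Re with Re = ρVD/μ, so Darcy-Weisbach reduces to ΔP = 32μLV/D². Solving for V: V = ΔP·D²/(32μL) = 29.7·(0.00717)²/(32·0.000203·4.49) = 0.05235 m/s.
Check: Re = ρVD/μ = 617·0.05235·0.00717/0.000203 = 1141 < 2300, so the laminar assumption holds.
Q = V·A = 0.05235·(π/4·0.00717²) = 2.114e-06 m³/s = 0.00211 L/s.

Q ≈ 0.00211 L/s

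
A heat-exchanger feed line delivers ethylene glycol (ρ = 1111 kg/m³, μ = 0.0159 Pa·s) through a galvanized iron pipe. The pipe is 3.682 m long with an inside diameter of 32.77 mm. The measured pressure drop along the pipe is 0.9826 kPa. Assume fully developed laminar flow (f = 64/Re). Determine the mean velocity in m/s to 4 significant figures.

For laminar flow, f = 64/Re with Re = ρVD/μ, so Darcy-Weisbach reduces to ΔP = 32μLV/D². Solving for V: V = ΔP·D²/(32μL) = 982.6·(0.03277)²/(32·0.0159·3.682) = 0.5632 m/s.
Check: Re = ρVD/μ = 1111·0.5632·0.03277/0.0159 = 1290 < 2300, so the laminar assumption holds.

V ≈ 0.5632 m/s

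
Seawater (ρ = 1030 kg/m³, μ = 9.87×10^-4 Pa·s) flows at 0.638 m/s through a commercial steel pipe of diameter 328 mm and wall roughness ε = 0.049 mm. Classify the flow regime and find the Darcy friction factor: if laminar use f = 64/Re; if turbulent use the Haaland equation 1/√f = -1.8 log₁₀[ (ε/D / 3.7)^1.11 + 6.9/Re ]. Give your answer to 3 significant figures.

Re = ρVD/μ = 1030·0.638·0.328/0.000987 = 2.184e+05.
Re > 4000 → turbulent. ε/D = 4.9e-05/0.328 = 0.000149; Haaland: 1/√f = -1.8 log₁₀[1.33e-05 + 3.16e-05] = 7.827, so f = 0.01633.

f ≈ 0.0163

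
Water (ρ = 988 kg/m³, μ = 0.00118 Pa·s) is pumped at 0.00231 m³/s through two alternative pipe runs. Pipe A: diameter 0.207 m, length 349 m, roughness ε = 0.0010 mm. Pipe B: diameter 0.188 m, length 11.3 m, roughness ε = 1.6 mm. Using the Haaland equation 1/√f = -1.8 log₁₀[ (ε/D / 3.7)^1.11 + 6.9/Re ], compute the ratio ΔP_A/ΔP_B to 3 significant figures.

Pipe A: V = Q/A = 0.00231/0.03365 = 0.06864 m/s; Re = 1.19e+04; ε/D = 4.83e-06; Haaland → f = 0.02947; ΔP_A = f(L/D)(ρV²/2) = 115.6 Pa.
Pipe B: V = Q/A = 0.00231/0.02776 = 0.08322 m/s; Re = 1.31e+04; ε/D = 0.00851; Haaland → f = 0.04028; ΔP_B = f(L/D)(ρV²/2) = 8.283 Pa.
ΔP_A/ΔP_B = 115.6/8.283 = 14.0.

ΔP_A/ΔP_B ≈ 14.0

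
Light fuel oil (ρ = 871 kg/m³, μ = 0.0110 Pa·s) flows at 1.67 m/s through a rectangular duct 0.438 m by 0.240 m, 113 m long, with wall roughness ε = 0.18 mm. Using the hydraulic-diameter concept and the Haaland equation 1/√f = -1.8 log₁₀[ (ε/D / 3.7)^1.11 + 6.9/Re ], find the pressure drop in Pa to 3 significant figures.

ΔP ≈ 10300 Pa

Hydraulic diameter D_h = 4A/P = 4·(0.438·0.24)/(2·(0.438+0.24)) = 0.4205/1.356 = 0.3101 m.
Re = ρVD_h/μ = 871·1.67·0.3101/0.011 = 4.1e+04.
ε/D_h = 0.00018/0.3101 = 0.00058; Haaland gives 1/√f = -1.8 log₁₀[5.99e-05+0.000168] = 6.555, so f = 0.02327.
ΔP = f(L/D_h)(ρV²/2) = 0.02327·113/0.3101·1215 = 1.03e+04 Pa.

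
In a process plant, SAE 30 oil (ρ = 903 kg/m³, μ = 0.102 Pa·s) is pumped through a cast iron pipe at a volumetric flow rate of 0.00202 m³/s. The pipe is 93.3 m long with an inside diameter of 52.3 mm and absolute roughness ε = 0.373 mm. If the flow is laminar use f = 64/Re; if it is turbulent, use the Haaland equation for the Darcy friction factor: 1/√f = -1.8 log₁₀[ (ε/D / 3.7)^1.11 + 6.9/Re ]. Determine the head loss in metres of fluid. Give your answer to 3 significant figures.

h_f ≈ 11.8 m

Cross-sectional area A = πD²/4 = π(0.0523)²/4 = 0.002148 m²; mean velocity V = Q/A = 0.00202/0.002148 = 0.9403 m/s.
Reynolds number Re = ρVD/μ = 903 · 0.9403 · 0.0523 / 0.102 = 435.4.
Re < 2300 → laminar flow, so f = 64/Re = 64/435.4 = 0.147 (the turbulent correlation is not needed).
Darcy-Weisbach: ΔP = f(L/D)(ρV²/2) = 0.147·(93.3/0.0523)·(903·0.9403²/2) = 0.147·1784·399.2 = 1.047e+05 Pa.
Head loss h_f = ΔP/(ρg) = 1.047e+05/(903·9.81) = 11.8 m.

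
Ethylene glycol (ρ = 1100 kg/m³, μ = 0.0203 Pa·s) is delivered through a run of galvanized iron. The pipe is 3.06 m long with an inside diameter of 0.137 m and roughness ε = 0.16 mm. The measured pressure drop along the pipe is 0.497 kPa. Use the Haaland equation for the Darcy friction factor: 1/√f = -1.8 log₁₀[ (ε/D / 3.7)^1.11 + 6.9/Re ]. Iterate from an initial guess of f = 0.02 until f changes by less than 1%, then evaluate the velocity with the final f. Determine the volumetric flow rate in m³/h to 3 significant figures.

Q ≈ 57.8 m³/h

Rearranging Darcy-Weisbach: V = √(2·ΔP·D/(f·L·ρ)). With ε/D = 0.00016/0.137 = 0.00117, iterate starting from f = 0.02:
  f = 0.02 → V = √(2·497·0.137/(0.02·3.06·1100)) = 1.422 m/s; Re = ρVD/μ = 1.056e+04; f → 0.03199
  f = 0.03199 → V = 1.125 m/s; Re = 8348; f → 0.03386
  f = 0.03386 → V = 1.093 m/s; Re = 8115; f → 0.0341
Converged (Δf/f < 1%). With the final f = 0.0341: V = √(2·497·0.137/(0.0341·3.06·1100)) = 1.089 m/s.
Q = V·A = 1.089·(π/4·0.137²) = 0.01606 m³/s = 57.8 m³/h.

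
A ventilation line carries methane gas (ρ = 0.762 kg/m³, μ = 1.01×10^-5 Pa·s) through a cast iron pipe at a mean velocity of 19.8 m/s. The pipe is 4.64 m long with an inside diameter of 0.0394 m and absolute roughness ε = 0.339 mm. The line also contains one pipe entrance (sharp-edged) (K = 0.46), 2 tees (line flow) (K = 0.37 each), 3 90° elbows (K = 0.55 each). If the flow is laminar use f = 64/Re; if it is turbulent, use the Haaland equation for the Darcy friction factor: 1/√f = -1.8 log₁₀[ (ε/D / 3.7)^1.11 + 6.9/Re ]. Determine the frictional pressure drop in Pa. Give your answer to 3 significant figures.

Reynolds number Re = ρVD/μ = 0.762 · 19.8 · 0.0394 / 1.01e-05 = 5.886e+04.
Re > 4000 → turbulent. Relative roughness ε/D = 0.000339/0.0394 = 0.0086. Haaland: 1/√f = -1.8 log₁₀[(0.0086/3.7)^1.11 + 6.9/5.886e+04] = -1.8 log₁₀[0.00119 + 0.000117] = 5.188, so f = 0.03715.
Total minor-loss coefficient ΣK = 1·0.46 + 2·0.37 + 3·0.55 = 2.85.
ΔP = [f·L/D + ΣK]·(ρV²/2) = [0.03715·4.64/0.0394 + 2.85]·(0.762·19.8²/2) = [4.375 + 2.85]·149.4 = 1079 Pa.

ΔP ≈ 1080 Pa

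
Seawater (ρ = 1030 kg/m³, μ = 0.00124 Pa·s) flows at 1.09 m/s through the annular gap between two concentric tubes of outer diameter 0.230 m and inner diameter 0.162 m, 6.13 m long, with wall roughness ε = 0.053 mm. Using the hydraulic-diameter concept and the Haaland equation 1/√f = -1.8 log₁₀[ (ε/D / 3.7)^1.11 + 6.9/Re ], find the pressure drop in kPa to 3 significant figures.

ΔP ≈ 1.24 kPa

Hydraulic diameter D_h = 4A/P = D_o - D_i = 0.23 - 0.162 = 0.068 m.
Re = ρVD_h/μ = 1030·1.09·0.068/0.00124 = 6.157e+04.
ε/D_h = 5.3e-05/0.068 = 0.000779; Haaland gives 1/√f = -1.8 log₁₀[8.3e-05+0.000112] = 6.678, so f = 0.02243.
ΔP = f(L/D_h)(ρV²/2) = 0.02243·6.13/0.068·611.9 = 1237 Pa.
ΔP = 1.24 kPa.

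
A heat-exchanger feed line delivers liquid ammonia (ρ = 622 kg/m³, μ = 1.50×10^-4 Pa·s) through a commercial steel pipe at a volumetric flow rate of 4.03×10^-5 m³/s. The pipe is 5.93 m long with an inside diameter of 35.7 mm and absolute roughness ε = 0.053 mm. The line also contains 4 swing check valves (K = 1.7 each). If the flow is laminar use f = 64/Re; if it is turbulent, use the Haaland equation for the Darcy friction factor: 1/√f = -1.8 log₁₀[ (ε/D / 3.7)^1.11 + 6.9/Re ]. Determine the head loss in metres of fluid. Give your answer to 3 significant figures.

h_f ≈ 0.00107 m

Cross-sectional area A = πD²/4 = π(0.0357)²/4 = 0.001001 m²; mean velocity V = Q/A = 4.03e-05/0.001001 = 0.04026 m/s.
Reynolds number Re = ρVD/μ = 622 · 0.04026 · 0.0357 / 0.00015 = 5960.
Re > 4000 → turbulent. Relative roughness ε/D = 5.3e-05/0.0357 = 0.00148. Haaland: 1/√f = -1.8 log₁₀[(0.00148/3.7)^1.11 + 6.9/5960] = -1.8 log₁₀[0.00017 + 0.00116] = 5.179, so f = 0.03729.
Total minor-loss coefficient ΣK = 4·1.7 = 6.8.
ΔP = [f·L/D + ΣK]·(ρV²/2) = [0.03729·5.93/0.0357 + 6.8]·(622·0.04026²/2) = [6.194 + 6.8]·0.5041 = 6.55 Pa.
Head loss h_f = ΔP/(ρg) = 6.55/(622·9.81) = 0.00107 m.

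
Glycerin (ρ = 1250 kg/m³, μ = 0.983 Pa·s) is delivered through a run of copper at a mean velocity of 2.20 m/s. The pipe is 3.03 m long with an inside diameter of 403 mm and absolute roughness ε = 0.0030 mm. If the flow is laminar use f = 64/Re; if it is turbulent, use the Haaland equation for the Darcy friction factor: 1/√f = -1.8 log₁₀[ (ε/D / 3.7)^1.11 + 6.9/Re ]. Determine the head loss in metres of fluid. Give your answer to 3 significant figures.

h_f ≈ 0.105 m

Reynolds number Re = ρVD/μ = 1250 · 2.2 · 0.403 / 0.983 = 1127.
Re < 2300 → laminar flow, so f = 64/Re = 64/1127 = 0.05677 (the turbulent correlation is not needed).
Darcy-Weisbach: ΔP = f(L/D)(ρV²/2) = 0.05677·(3.03/0.403)·(1250·2.2²/2) = 0.05677·7.519·3025 = 1291 Pa.
Head loss h_f = ΔP/(ρg) = 1291/(1250·9.81) = 0.105 m.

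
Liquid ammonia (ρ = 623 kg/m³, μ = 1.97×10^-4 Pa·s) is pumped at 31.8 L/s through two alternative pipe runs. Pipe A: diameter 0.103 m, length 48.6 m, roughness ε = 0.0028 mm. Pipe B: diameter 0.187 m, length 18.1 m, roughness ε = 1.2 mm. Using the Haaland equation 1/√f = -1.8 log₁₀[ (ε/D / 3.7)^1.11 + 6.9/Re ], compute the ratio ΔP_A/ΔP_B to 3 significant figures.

Pipe A: V = Q/A = 0.0318/0.008332 = 3.816 m/s; Re = 1.243e+06; ε/D = 2.72e-05; Haaland → f = 0.01176; ΔP_A = f(L/D)(ρV²/2) = 2.519e+04 Pa.
Pipe B: V = Q/A = 0.0318/0.02746 = 1.158 m/s; Re = 6.847e+05; ε/D = 0.00642; Haaland → f = 0.03297; ΔP_B = f(L/D)(ρV²/2) = 1333 Pa.
ΔP_A/ΔP_B = 2.519e+04/1333 = 18.9.

ΔP_A/ΔP_B ≈ 18.9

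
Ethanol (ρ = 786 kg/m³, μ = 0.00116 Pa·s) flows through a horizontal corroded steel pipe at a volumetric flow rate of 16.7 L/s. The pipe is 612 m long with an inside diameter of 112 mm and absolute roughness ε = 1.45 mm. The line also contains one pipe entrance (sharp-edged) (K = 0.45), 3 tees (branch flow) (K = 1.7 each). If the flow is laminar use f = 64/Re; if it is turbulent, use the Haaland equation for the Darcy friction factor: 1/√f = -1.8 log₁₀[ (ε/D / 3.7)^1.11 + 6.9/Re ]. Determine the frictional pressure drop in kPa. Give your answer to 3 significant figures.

Q = 16.7 L/s = 16.7/1000 = 0.0167 m³/s.
Cross-sectional area A = πD²/4 = π(0.112)²/4 = 0.009852 m²; mean velocity V = Q/A = 0.0167/0.009852 = 1.695 m/s.
Reynolds number Re = ρVD/μ = 786 · 1.695 · 0.112 / 0.00116 = 1.286e+05.
Re > 4000 → turbulent. Relative roughness ε/D = 0.00145/0.112 = 0.0129. Haaland: 1/√f = -1.8 log₁₀[(0.0129/3.7)^1.11 + 6.9/1.286e+05] = -1.8 log₁₀[0.00188 + 5.36e-05] = 4.885, so f = 0.0419.
Total minor-loss coefficient ΣK = 1·0.45 + 3·1.7 = 5.55.
ΔP = [f·L/D + ΣK]·(ρV²/2) = [0.0419·612/0.112 + 5.55]·(786·1.695²/2) = [229 + 5.55]·1129 = 2.648e+05 Pa.
ΔP = 2.648e+05 Pa = 265 kPa.

ΔP ≈ 265 kPa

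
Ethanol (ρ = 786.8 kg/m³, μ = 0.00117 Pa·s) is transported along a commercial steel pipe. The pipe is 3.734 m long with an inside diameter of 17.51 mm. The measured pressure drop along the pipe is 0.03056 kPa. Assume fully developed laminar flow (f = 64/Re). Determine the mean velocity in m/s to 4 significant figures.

V ≈ 0.06702 m/s

For laminar flow, f = 64/Re with Re = ρVD/μ, so Darcy-Weisbach reduces to ΔP = 32μLV/D². Solving for V: V = ΔP·D²/(32μL) = 30.56·(0.01751)²/(32·0.00117·3.734) = 0.06702 m/s.
Check: Re = ρVD/μ = 786.8·0.06702·0.01751/0.00117 = 789.2 < 2300, so the laminar assumption holds.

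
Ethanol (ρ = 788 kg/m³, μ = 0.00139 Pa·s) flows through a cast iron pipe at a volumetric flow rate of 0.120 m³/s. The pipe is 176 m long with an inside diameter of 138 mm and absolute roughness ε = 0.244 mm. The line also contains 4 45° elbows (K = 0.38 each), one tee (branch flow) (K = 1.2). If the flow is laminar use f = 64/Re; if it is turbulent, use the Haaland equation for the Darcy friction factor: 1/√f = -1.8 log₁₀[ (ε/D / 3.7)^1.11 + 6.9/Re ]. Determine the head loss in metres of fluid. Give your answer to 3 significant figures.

h_f ≈ 105 m

Cross-sectional area A = πD²/4 = π(0.138)²/4 = 0.01496 m²; mean velocity V = Q/A = 0.12/0.01496 = 8.023 m/s.
Reynolds number Re = ρVD/μ = 788 · 8.023 · 0.138 / 0.00139 = 6.277e+05.
Re > 4000 → turbulent. Relative roughness ε/D = 0.000244/0.138 = 0.00177. Haaland: 1/√f = -1.8 log₁₀[(0.00177/3.7)^1.11 + 6.9/6.277e+05] = -1.8 log₁₀[0.000206 + 1.1e-05] = 6.594, so f = 0.023.
Total minor-loss coefficient ΣK = 4·0.38 + 1·1.2 = 2.72.
ΔP = [f·L/D + ΣK]·(ρV²/2) = [0.023·176/0.138 + 2.72]·(788·8.023²/2) = [29.33 + 2.72]·2.536e+04 = 8.128e+05 Pa.
Head loss h_f = ΔP/(ρg) = 8.128e+05/(788·9.81) = 105 m.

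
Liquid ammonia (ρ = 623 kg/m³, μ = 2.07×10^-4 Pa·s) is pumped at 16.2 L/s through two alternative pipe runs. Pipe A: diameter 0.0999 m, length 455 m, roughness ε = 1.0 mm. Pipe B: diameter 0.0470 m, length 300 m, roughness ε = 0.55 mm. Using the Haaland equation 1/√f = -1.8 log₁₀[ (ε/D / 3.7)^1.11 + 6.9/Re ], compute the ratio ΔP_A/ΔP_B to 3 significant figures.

Pipe A: V = Q/A = 0.0162/0.007838 = 2.067 m/s; Re = 6.214e+05; ε/D = 0.01; Haaland → f = 0.03808; ΔP_A = f(L/D)(ρV²/2) = 2.308e+05 Pa.
Pipe B: V = Q/A = 0.0162/0.001735 = 9.337 m/s; Re = 1.321e+06; ε/D = 0.0117; Haaland → f = 0.04012; ΔP_B = f(L/D)(ρV²/2) = 6.955e+06 Pa.
ΔP_A/ΔP_B = 2.308e+05/6.955e+06 = 0.0332.

ΔP_A/ΔP_B ≈ 0.0332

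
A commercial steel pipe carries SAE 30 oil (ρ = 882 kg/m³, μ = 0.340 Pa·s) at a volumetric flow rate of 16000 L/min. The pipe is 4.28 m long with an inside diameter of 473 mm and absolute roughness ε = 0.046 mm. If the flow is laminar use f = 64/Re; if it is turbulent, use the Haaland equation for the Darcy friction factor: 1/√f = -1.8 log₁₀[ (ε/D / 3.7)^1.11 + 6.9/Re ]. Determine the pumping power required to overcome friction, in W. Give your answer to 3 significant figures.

Q = 16000 L/min = 16000/60000 = 0.2667 m³/s.
Cross-sectional area A = πD²/4 = π(0.473)²/4 = 0.1757 m²; mean velocity V = Q/A = 0.2667/0.1757 = 1.518 m/s.
Reynolds number Re = ρVD/μ = 882 · 1.518 · 0.473 / 0.34 = 1862.
Re < 2300 → laminar flow, so f = 64/Re = 64/1862 = 0.03437 (the turbulent correlation is not needed).
Darcy-Weisbach: ΔP = f(L/D)(ρV²/2) = 0.03437·(4.28/0.473)·(882·1.518²/2) = 0.03437·9.049·1016 = 315.9 Pa.
Pumping power P = QΔP = 0.2667·315.9 = 84.23 W = 84.2 W.

P ≈ 84.2 W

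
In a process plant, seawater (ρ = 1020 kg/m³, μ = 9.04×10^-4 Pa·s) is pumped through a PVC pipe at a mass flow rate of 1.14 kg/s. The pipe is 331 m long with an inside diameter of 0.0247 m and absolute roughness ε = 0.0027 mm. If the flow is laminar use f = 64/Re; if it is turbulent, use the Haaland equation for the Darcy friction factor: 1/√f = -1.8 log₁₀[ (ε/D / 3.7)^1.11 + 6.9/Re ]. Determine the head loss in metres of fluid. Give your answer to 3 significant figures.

A = πD²/4 = π(0.0247)²/4 = 0.0004792 m²; mean velocity V = ṁ/(ρA) = 1.14/(1020 · 0.0004792) = 2.332 m/s.
Reynolds number Re = ρVD/μ = 1020 · 2.332 · 0.0247 / 0.000904 = 6.501e+04.
Re > 4000 → turbulent. Relative roughness ε/D = 2.7e-06/0.0247 = 0.000109. Haaland: 1/√f = -1.8 log₁₀[(0.000109/3.7)^1.11 + 6.9/6.501e+04] = -1.8 log₁₀[9.38e-06 + 0.000106] = 7.087, so f = 0.01991.
Darcy-Weisbach: ΔP = f(L/D)(ρV²/2) = 0.01991·(331/0.0247)·(1020·2.332²/2) = 0.01991·1.34e+04·2775 = 7.403e+05 Pa.
Head loss h_f = ΔP/(ρg) = 7.403e+05/(1020·9.81) = 74.0 m.

h_f ≈ 74.0 m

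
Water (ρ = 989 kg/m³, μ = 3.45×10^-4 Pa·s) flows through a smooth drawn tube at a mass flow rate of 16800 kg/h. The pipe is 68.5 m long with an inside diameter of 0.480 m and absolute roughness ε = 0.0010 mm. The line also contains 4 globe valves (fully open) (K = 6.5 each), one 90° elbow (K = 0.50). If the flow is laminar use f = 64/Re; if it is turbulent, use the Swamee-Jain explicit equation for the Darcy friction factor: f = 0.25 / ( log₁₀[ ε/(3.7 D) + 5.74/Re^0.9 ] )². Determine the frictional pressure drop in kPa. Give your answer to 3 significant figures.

ṁ = 16800 kg/h = 16800/3600 = 4.667 kg/s.
A = πD²/4 = π(0.48)²/4 = 0.181 m²; mean velocity V = ṁ/(ρA) = 4.667/(989 · 0.181) = 0.02608 m/s.
Reynolds number Re = ρVD/μ = 989 · 0.02608 · 0.48 / 0.000345 = 3.588e+04.
Re > 4000 → turbulent. Relative roughness ε/D = 1e-06/0.48 = 2.08e-06. Swamee-Jain: f = 0.25/(log₁₀[2.08e-06/3.7 + 5.74/3.588e+04^0.9])² = 0.25/(log₁₀[5.63e-07 + 0.000457])² = 0.25/(-3.34)² = 0.02241.
Total minor-loss coefficient ΣK = 4·6.5 + 1·0.5 = 26.5.
ΔP = [f·L/D + ΣK]·(ρV²/2) = [0.02241·68.5/0.48 + 26.5]·(989·0.02608²/2) = [3.198 + 26.5]·0.3362 = 9.986 Pa.
ΔP = 9.986 Pa = 0.00999 kPa.

ΔP ≈ 0.00999 kPa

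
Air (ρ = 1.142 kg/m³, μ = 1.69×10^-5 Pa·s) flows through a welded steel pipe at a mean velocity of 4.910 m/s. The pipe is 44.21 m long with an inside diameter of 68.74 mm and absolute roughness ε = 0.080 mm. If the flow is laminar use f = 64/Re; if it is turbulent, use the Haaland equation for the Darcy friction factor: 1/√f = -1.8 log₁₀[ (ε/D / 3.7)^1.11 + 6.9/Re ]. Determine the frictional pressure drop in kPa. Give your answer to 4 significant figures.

ΔP ≈ 0.2414 kPa

Reynolds number Re = ρVD/μ = 1.142 · 4.91 · 0.06874 / 1.69e-05 = 2.281e+04.
Re > 4000 → turbulent. Relative roughness ε/D = 8e-05/0.06874 = 0.00116. Haaland: 1/√f = -1.8 log₁₀[(0.00116/3.7)^1.11 + 6.9/2.281e+04] = -1.8 log₁₀[0.00013 + 0.000303] = 6.056, so f = 0.02727.
Darcy-Weisbach: ΔP = f(L/D)(ρV²/2) = 0.02727·(44.21/0.06874)·(1.142·4.91²/2) = 0.02727·643.1·13.77 = 241.4 Pa.
ΔP = 241.4 Pa = 0.2414 kPa.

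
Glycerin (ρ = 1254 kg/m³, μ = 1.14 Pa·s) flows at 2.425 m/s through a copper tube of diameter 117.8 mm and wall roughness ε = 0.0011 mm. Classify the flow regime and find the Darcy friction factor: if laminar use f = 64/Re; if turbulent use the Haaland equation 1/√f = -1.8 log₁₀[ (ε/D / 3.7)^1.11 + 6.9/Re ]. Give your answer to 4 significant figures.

f ≈ 0.2037

Re = ρVD/μ = 1254·2.425·0.1178/1.14 = 314.2.
Re < 2300 → laminar, so f = 64/Re = 0.2037 (roughness is irrelevant in laminar flow).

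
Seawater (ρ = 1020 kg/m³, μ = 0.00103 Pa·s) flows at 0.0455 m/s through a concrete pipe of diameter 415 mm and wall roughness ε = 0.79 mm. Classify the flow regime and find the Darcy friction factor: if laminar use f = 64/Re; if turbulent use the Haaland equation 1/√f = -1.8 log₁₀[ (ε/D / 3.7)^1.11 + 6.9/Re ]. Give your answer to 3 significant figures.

Re = ρVD/μ = 1020·0.0455·0.415/0.00103 = 1.87e+04.
Re > 4000 → turbulent. ε/D = 0.00079/0.415 = 0.0019; Haaland: 1/√f = -1.8 log₁₀[0.000224 + 0.000369] = 5.809, so f = 0.02964.

f ≈ 0.0296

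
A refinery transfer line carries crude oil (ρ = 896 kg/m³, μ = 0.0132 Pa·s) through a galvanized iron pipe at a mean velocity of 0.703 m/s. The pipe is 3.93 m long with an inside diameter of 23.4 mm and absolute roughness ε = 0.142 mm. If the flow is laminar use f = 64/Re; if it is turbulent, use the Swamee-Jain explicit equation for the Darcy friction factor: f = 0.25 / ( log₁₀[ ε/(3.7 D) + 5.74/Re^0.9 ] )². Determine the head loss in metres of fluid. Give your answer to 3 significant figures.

Reynolds number Re = ρVD/μ = 896 · 0.703 · 0.0234 / 0.0132 = 1117.
Re < 2300 → laminar flow, so f = 64/Re = 64/1117 = 0.05732 (the turbulent correlation is not needed).
Darcy-Weisbach: ΔP = f(L/D)(ρV²/2) = 0.05732·(3.93/0.0234)·(896·0.703²/2) = 0.05732·167.9·221.4 = 2131 Pa.
Head loss h_f = ΔP/(ρg) = 2131/(896·9.81) = 0.242 m.

h_f ≈ 0.242 m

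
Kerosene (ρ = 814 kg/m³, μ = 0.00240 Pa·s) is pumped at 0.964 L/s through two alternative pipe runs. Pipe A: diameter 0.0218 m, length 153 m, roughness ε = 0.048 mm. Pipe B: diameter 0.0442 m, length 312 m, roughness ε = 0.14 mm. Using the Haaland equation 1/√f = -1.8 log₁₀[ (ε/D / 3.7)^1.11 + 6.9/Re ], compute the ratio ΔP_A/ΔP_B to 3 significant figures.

ΔP_A/ΔP_B ≈ 14.2

Pipe A: V = Q/A = 0.000964/0.0003733 = 2.583 m/s; Re = 1.91e+04; ε/D = 0.0022; Haaland → f = 0.03005; ΔP_A = f(L/D)(ρV²/2) = 5.726e+05 Pa.
Pipe B: V = Q/A = 0.000964/0.001534 = 0.6283 m/s; Re = 9418; ε/D = 0.00317; Haaland → f = 0.03551; ΔP_B = f(L/D)(ρV²/2) = 4.026e+04 Pa.
ΔP_A/ΔP_B = 5.726e+05/4.026e+04 = 14.2.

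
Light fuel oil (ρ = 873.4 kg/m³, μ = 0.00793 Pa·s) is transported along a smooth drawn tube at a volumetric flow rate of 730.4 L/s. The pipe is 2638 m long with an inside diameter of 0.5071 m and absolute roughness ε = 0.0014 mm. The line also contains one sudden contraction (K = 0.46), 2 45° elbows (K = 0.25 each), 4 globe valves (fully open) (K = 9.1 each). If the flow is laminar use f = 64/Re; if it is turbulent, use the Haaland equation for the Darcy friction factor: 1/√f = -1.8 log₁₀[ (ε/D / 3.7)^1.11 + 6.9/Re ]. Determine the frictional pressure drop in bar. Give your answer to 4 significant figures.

ΔP ≈ 6.735 bar

Q = 730.4 L/s = 730.4/1000 = 0.7304 m³/s.
Cross-sectional area A = πD²/4 = π(0.5071)²/4 = 0.202 m²; mean velocity V = Q/A = 0.7304/0.202 = 3.616 m/s.
Reynolds number Re = ρVD/μ = 873.4 · 3.616 · 0.5071 / 0.00793 = 2.02e+05.
Re > 4000 → turbulent. Relative roughness ε/D = 1.4e-06/0.5071 = 2.76e-06. Haaland: 1/√f = -1.8 log₁₀[(2.76e-06/3.7)^1.11 + 6.9/2.02e+05] = -1.8 log₁₀[1.58e-07 + 3.42e-05] = 8.036, so f = 0.01549.
Total minor-loss coefficient ΣK = 1·0.46 + 2·0.25 + 4·9.1 = 37.4.
ΔP = [f·L/D + ΣK]·(ρV²/2) = [0.01549·2638/0.5071 + 37.4]·(873.4·3.616²/2) = [80.56 + 37.4]·5712 = 6.735e+05 Pa.
ΔP = 6.735e+05 Pa = 6.735 bar.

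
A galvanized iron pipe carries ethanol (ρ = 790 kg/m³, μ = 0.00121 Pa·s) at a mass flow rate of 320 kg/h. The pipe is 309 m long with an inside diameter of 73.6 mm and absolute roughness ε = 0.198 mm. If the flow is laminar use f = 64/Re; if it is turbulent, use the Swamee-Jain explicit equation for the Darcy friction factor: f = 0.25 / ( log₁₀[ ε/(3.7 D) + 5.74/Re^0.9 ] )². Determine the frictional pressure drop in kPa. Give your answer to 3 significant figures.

ΔP ≈ 0.0584 kPa

ṁ = 320 kg/h = 320/3600 = 0.08889 kg/s.
A = πD²/4 = π(0.0736)²/4 = 0.004254 m²; mean velocity V = ṁ/(ρA) = 0.08889/(790 · 0.004254) = 0.02645 m/s.
Reynolds number Re = ρVD/μ = 790 · 0.02645 · 0.0736 / 0.00121 = 1271.
Re < 2300 → laminar flow, so f = 64/Re = 64/1271 = 0.05036 (the turbulent correlation is not needed).
Darcy-Weisbach: ΔP = f(L/D)(ρV²/2) = 0.05036·(309/0.0736)·(790·0.02645²/2) = 0.05036·4198·0.2763 = 58.41 Pa.
ΔP = 58.41 Pa = 0.0584 kPa.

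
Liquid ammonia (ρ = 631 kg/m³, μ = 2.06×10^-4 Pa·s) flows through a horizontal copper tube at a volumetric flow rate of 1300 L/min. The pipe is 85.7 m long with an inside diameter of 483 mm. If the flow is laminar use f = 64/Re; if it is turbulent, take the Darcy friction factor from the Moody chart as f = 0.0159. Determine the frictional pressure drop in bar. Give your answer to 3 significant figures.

Q = 1300 L/min = 1300/60000 = 0.02167 m³/s.
Cross-sectional area A = πD²/4 = π(0.483)²/4 = 0.1832 m²; mean velocity V = Q/A = 0.02167/0.1832 = 0.1183 m/s.
Reynolds number Re = ρVD/μ = 631 · 0.1183 · 0.483 / 0.000206 = 1.75e+05.
Re > 4000 → turbulent; use the Moody-chart value f = 0.0159.
Darcy-Weisbach: ΔP = f(L/D)(ρV²/2) = 0.0159·(85.7/0.483)·(631·0.1183²/2) = 0.0159·177.4·4.412 = 12.45 Pa.
ΔP = 12.45 Pa = 1.24×10^-4 bar.

ΔP ≈ 1.24×10^-4 bar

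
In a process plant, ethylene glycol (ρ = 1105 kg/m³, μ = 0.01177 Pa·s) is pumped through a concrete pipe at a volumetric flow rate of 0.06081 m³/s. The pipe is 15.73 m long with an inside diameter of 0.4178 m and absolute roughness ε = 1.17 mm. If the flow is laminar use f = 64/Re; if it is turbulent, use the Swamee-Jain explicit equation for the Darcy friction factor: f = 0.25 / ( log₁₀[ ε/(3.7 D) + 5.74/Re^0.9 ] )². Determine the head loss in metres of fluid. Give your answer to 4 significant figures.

h_f ≈ 0.01215 m

Cross-sectional area A = πD²/4 = π(0.4178)²/4 = 0.1371 m²; mean velocity V = Q/A = 0.06081/0.1371 = 0.4436 m/s.
Reynolds number Re = ρVD/μ = 1105 · 0.4436 · 0.4178 / 0.0118 = 1.74e+04.
Re > 4000 → turbulent. Relative roughness ε/D = 0.00117/0.4178 = 0.0028. Swamee-Jain: f = 0.25/(log₁₀[0.0028/3.7 + 5.74/1.74e+04^0.9])² = 0.25/(log₁₀[0.000757 + 0.000876])² = 0.25/(-2.787)² = 0.03218.
Darcy-Weisbach: ΔP = f(L/D)(ρV²/2) = 0.03218·(15.73/0.4178)·(1105·0.4436²/2) = 0.03218·37.65·108.7 = 131.7 Pa.
Head loss h_f = ΔP/(ρg) = 131.7/(1105·9.81) = 0.01215 m.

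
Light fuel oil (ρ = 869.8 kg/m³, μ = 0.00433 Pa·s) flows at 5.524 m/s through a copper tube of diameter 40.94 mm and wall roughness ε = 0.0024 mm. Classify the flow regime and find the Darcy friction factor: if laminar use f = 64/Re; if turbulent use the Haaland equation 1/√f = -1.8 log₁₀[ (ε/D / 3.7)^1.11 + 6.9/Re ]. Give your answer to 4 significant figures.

Re = ρVD/μ = 869.8·5.524·0.04094/0.00433 = 4.543e+04.
Re > 4000 → turbulent. ε/D = 2.4e-06/0.04094 = 5.86e-05; Haaland: 1/√f = -1.8 log₁₀[4.7e-06 + 0.000152] = 6.849, so f = 0.02132.

f ≈ 0.02132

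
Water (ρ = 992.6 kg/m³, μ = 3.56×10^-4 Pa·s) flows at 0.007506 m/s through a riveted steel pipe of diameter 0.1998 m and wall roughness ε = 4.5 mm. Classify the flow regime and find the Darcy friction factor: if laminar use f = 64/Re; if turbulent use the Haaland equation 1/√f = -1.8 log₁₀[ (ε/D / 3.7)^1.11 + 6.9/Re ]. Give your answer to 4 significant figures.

Re = ρVD/μ = 992.6·0.007506·0.1998/0.000356 = 4181.
Re > 4000 → turbulent. ε/D = 0.0045/0.1998 = 0.0225; Haaland: 1/√f = -1.8 log₁₀[0.00347 + 0.00165] = 4.123, so f = 0.05883.

f ≈ 0.05883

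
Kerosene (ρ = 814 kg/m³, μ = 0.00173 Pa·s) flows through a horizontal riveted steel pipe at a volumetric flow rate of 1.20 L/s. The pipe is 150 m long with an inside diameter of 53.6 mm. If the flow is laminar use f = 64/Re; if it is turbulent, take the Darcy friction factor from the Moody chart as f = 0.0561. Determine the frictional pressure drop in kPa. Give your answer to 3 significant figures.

Q = 1.20 L/s = 1.20/1000 = 0.0012 m³/s.
Cross-sectional area A = πD²/4 = π(0.0536)²/4 = 0.002256 m²; mean velocity V = Q/A = 0.0012/0.002256 = 0.5318 m/s.
Reynolds number Re = ρVD/μ = 814 · 0.5318 · 0.0536 / 0.00173 = 1.341e+04.
Re > 4000 → turbulent; use the Moody-chart value f = 0.0561.
Darcy-Weisbach: ΔP = f(L/D)(ρV²/2) = 0.0561·(150/0.0536)·(814·0.5318²/2) = 0.0561·2799·115.1 = 1.807e+04 Pa.
ΔP = 1.807e+04 Pa = 18.1 kPa.

ΔP ≈ 18.1 kPa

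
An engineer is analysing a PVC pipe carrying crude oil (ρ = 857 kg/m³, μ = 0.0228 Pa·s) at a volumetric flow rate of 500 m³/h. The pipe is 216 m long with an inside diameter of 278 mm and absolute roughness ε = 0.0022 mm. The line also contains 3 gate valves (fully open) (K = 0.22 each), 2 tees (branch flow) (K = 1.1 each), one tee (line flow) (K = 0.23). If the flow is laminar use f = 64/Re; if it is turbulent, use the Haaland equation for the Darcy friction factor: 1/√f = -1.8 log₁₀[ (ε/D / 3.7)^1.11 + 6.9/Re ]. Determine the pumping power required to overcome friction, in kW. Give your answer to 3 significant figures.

Q = 500 m³/h = 500/3600 = 0.1389 m³/s.
Cross-sectional area A = πD²/4 = π(0.278)²/4 = 0.0607 m²; mean velocity V = Q/A = 0.1389/0.0607 = 2.288 m/s.
Reynolds number Re = ρVD/μ = 857 · 2.288 · 0.278 / 0.0228 = 2.391e+04.
Re > 4000 → turbulent. Relative roughness ε/D = 2.2e-06/0.278 = 7.91e-06. Haaland: 1/√f = -1.8 log₁₀[(7.91e-06/3.7)^1.11 + 6.9/2.391e+04] = -1.8 log₁₀[5.09e-07 + 0.000289] = 6.37, so f = 0.02464.
Total minor-loss coefficient ΣK = 3·0.22 + 2·1.1 + 1·0.23 = 3.09.
ΔP = [f·L/D + ΣK]·(ρV²/2) = [0.02464·216/0.278 + 3.09]·(857·2.288²/2) = [19.15 + 3.09]·2244 = 4.989e+04 Pa.
Pumping power P = QΔP = 0.1389·4.989e+04 = 6929 W = 6.93 kW.

P ≈ 6.93 kW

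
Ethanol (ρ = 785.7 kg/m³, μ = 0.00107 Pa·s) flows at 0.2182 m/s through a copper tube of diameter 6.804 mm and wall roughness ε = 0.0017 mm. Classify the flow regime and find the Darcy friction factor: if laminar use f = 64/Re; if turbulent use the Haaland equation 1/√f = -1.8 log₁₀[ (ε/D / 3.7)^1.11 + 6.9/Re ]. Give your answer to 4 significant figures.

f ≈ 0.05871

Re = ρVD/μ = 785.7·0.2182·0.006804/0.00107 = 1090.
Re < 2300 → laminar, so f = 64/Re = 0.05871 (roughness is irrelevant in laminar flow).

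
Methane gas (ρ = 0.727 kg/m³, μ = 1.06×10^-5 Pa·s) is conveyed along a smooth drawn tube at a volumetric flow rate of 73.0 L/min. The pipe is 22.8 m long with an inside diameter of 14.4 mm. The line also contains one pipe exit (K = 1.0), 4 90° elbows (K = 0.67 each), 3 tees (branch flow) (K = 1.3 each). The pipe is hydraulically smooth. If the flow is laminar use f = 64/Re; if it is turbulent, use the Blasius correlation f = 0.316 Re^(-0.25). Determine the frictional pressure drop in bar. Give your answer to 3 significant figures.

ΔP ≈ 0.0125 bar

Q = 73.0 L/min = 73.0/60000 = 0.001217 m³/s.
Cross-sectional area A = πD²/4 = π(0.0144)²/4 = 0.0001629 m²; mean velocity V = Q/A = 0.001217/0.0001629 = 7.471 m/s.
Reynolds number Re = ρVD/μ = 0.727 · 7.471 · 0.0144 / 1.06e-05 = 7378.
Re > 4000 → turbulent. Smooth-pipe (Blasius): f = 0.316 Re^(-0.25) = 0.316/(7378)^0.25 = 0.0341.
Total minor-loss coefficient ΣK = 1·1 + 4·0.67 + 3·1.3 = 7.58.
ΔP = [f·L/D + ΣK]·(ρV²/2) = [0.0341·22.8/0.0144 + 7.58]·(0.727·7.471²/2) = [53.98 + 7.58]·20.29 = 1249 Pa.
ΔP = 1249 Pa = 0.0125 bar.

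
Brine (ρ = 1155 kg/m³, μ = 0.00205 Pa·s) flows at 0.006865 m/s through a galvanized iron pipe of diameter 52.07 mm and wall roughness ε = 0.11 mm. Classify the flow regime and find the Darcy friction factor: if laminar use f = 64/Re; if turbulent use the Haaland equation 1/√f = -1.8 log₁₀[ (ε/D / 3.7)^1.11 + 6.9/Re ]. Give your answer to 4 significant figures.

f ≈ 0.3178

Re = ρVD/μ = 1155·0.006865·0.05207/0.00205 = 201.4.
Re < 2300 → laminar, so f = 64/Re = 0.3178 (roughness is irrelevant in laminar flow).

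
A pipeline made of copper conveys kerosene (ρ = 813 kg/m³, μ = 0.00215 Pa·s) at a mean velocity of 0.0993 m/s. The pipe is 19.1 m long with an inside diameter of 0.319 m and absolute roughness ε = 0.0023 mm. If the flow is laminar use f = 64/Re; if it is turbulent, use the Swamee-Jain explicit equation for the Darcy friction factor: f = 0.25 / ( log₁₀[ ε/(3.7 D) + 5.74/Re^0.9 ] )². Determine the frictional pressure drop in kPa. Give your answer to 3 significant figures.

Reynolds number Re = ρVD/μ = 813 · 0.0993 · 0.319 / 0.00215 = 1.198e+04.
Re > 4000 → turbulent. Relative roughness ε/D = 2.3e-06/0.319 = 7.21e-06. Swamee-Jain: f = 0.25/(log₁₀[7.21e-06/3.7 + 5.74/1.198e+04^0.9])² = 0.25/(log₁₀[1.95e-06 + 0.00123])² = 0.25/(-2.911)² = 0.0295.
Darcy-Weisbach: ΔP = f(L/D)(ρV²/2) = 0.0295·(19.1/0.319)·(813·0.0993²/2) = 0.0295·59.87·4.008 = 7.081 Pa.
ΔP = 7.081 Pa = 0.00708 kPa.

ΔP ≈ 0.00708 kPa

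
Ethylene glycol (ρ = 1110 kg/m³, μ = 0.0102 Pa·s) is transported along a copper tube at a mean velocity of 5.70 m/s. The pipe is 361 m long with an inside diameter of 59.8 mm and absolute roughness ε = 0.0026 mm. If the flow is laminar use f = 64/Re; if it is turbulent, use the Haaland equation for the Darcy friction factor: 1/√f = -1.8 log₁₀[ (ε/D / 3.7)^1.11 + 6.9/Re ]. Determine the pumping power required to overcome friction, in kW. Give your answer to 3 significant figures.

P ≈ 38.8 kW

Reynolds number Re = ρVD/μ = 1110 · 5.7 · 0.0598 / 0.0102 = 3.709e+04.
Re > 4000 → turbulent. Relative roughness ε/D = 2.6e-06/0.0598 = 4.35e-05. Haaland: 1/√f = -1.8 log₁₀[(4.35e-05/3.7)^1.11 + 6.9/3.709e+04] = -1.8 log₁₀[3.37e-06 + 0.000186] = 6.701, so f = 0.02227.
Darcy-Weisbach: ΔP = f(L/D)(ρV²/2) = 0.02227·(361/0.0598)·(1110·5.7²/2) = 0.02227·6037·1.803e+04 = 2.424e+06 Pa.
Q = V·A = 5.7·0.002809 = 0.01601 m³/s.
Pumping power P = QΔP = 0.01601·2.424e+06 = 38810 W = 38.8 kW.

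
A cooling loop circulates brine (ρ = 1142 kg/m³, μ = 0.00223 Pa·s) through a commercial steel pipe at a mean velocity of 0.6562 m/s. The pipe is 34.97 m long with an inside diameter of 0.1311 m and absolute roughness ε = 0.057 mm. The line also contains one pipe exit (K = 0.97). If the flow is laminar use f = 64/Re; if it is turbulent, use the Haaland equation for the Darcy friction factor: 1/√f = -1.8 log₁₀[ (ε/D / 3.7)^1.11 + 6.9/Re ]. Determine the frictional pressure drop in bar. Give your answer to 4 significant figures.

ΔP ≈ 0.01718 bar

Reynolds number Re = ρVD/μ = 1142 · 0.6562 · 0.1311 / 0.00223 = 4.406e+04.
Re > 4000 → turbulent. Relative roughness ε/D = 5.7e-05/0.1311 = 0.000435. Haaland: 1/√f = -1.8 log₁₀[(0.000435/3.7)^1.11 + 6.9/4.406e+04] = -1.8 log₁₀[4.34e-05 + 0.000157] = 6.658, so f = 0.02256.
Total minor-loss coefficient ΣK = 1·0.97 = 0.97.
ΔP = [f·L/D + ΣK]·(ρV²/2) = [0.02256·34.97/0.1311 + 0.97]·(1142·0.6562²/2) = [6.017 + 0.97]·245.9 = 1718 Pa.
ΔP = 1718 Pa = 0.01718 bar.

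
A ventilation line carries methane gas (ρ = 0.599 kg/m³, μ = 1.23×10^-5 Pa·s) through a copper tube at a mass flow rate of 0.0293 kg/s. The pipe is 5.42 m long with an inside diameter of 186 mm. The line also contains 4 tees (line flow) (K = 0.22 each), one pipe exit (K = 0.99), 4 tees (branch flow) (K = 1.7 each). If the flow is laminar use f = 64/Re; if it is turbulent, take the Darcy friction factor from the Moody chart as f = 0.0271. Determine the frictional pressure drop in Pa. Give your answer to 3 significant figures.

A = πD²/4 = π(0.186)²/4 = 0.02717 m²; mean velocity V = ṁ/(ρA) = 0.0293/(0.599 · 0.02717) = 1.8 m/s.
Reynolds number Re = ρVD/μ = 0.599 · 1.8 · 0.186 / 1.23e-05 = 1.631e+04.
Re > 4000 → turbulent; use the Moody-chart value f = 0.0271.
Total minor-loss coefficient ΣK = 4·0.22 + 1·0.99 + 4·1.7 = 8.67.
ΔP = [f·L/D + ΣK]·(ρV²/2) = [0.0271·5.42/0.186 + 8.67]·(0.599·1.8²/2) = [0.7897 + 8.67]·0.9706 = 9.182 Pa.

ΔP ≈ 9.18 Pa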